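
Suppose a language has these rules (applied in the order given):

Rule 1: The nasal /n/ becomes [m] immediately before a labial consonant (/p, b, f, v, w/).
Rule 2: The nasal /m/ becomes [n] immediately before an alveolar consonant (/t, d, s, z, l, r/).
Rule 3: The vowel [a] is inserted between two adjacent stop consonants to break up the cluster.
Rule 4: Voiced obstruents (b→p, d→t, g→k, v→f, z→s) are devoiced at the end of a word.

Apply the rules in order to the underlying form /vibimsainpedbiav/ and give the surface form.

Rule 1 (nasal place assimilation): /n/ precedes the labial consonant /p/, so it assimilates in place to [m]. /vibimsainpedbiav/ → vibimsaimpedbiav.
Rule 2 (nasal place assimilation): /m/ precedes the alveolar consonant /s/, so it assimilates in place to [n]. /vibimsaimpedbiav/ → vibinsaimpedbiav.
Rule 3 (stop-cluster a-epenthesis): /d/ and /b/ form a stop–stop cluster, so [a] is inserted between them. /vibinsaimpedbiav/ → vibinsaimpedabiav.
Rule 4 (final devoicing): /v/ is a voiced obstruent in word-final position, so it devoices to [f]. /vibinsaimpedabiav/ → vibinsaimpedabiaf.

vibinsaimpedabiaf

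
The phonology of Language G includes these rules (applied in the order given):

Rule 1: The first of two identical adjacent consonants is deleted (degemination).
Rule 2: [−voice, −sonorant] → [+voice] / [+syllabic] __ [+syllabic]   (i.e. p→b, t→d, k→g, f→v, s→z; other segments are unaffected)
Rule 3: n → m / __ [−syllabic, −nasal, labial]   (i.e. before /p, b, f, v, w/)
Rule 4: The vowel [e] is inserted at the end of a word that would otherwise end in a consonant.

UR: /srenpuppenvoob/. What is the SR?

Rule 1 (degemination): /pp/ is a geminate; the first /p/ deletes. /srenpuppenvoob/ → srenpupenvoob.
Rule 2 (intervocalic voicing): /p/ is a voiceless obstruent between vowels /u/ and /e/, so it voices to [b]. /srenpupenvoob/ → srenpubenvoob.
Rule 3 (nasal place assimilation): /n/ precedes the labial consonant /p/, so it assimilates in place to [m]. /n/ precedes the labial consonant /v/, so it assimilates in place to [m]. /srenpubenvoob/ → srempubemvoob.
Rule 4 (final e-epenthesis): the form ends in the consonant /b/, so [e] is inserted word-finally. /srempubemvoob/ → srempubemvoobe.

srempubemvoobe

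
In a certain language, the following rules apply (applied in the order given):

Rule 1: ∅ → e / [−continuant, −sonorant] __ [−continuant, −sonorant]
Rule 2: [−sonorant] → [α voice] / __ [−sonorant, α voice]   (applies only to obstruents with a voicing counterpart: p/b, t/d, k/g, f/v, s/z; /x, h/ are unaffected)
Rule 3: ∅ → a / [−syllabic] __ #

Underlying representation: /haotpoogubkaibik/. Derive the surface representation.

Rule 1 (stop-cluster e-epenthesis): /t/ and /p/ form a stop–stop cluster, so [e] is inserted between them. /b/ and /k/ form a stop–stop cluster, so [e] is inserted between them. /haotpoogubkaibik/ → haotepoogubekaibik.
Rule 2 (regressive voicing assimilation): no segment meets the environment; /haotepoogubekaibik/ is unchanged.
Rule 3 (final a-epenthesis): the form ends in the consonant /k/, so [a] is inserted word-finally. /haotepoogubekaibik/ → haotepoogubekaibika.

haotepoogubekaibika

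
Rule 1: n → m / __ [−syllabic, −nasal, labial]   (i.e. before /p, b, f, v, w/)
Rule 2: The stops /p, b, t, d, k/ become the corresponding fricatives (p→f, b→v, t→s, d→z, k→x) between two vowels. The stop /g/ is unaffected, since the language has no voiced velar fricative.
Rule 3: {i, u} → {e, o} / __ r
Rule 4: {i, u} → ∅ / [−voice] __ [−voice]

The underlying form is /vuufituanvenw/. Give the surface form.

Rule 1 (nasal place assimilation): /n/ precedes the labial consonant /v/, so it assimilates in place to [m]. /n/ precedes the labial consonant /w/, so it assimilates in place to [m]. /vuufituanvenw/ → vuufituamvemw.
Rule 2 (intervocalic spirantization): /t/ is a stop between vowels /i/ and /u/, so it spirantizes to the fricative [s]. /vuufituamvemw/ → vuufisuamvemw.
Rule 3 (pre-rhotic lowering): no segment meets the environment; /vuufisuamvemw/ is unchanged.
Rule 4 (high vowel syncope): /i/ is a high vowel flanked by voiceless consonants /f/ and /s/, so it deletes. /vuufisuamvemw/ → vuufsuamvemw.

vuufsuamvemw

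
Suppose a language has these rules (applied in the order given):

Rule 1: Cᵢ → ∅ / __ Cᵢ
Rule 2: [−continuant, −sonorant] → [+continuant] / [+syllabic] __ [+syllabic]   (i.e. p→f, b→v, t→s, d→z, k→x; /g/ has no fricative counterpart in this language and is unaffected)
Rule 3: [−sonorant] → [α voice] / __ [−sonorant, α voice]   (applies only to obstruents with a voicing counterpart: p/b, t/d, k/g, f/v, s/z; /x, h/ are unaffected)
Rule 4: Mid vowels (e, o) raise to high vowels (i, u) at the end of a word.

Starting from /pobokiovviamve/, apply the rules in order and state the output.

povoxioviamvi

Rule 1 (degemination): /vv/ is a geminate; the first /v/ deletes. /pobokiovviamve/ → pobokioviamve.
Rule 2 (intervocalic spirantization): /b/ is a stop between vowels /o/ and /o/, so it spirantizes to the fricative [v]. /k/ is a stop between vowels /o/ and /i/, so it spirantizes to the fricative [x]. /pobokioviamve/ → povoxioviamve.
Rule 3 (regressive voicing assimilation): no segment meets the environment; /povoxioviamve/ is unchanged.
Rule 4 (final vowel raising): /e/ is a mid vowel in word-final position, so it raises to [i]. /povoxioviamve/ → povoxioviamvi.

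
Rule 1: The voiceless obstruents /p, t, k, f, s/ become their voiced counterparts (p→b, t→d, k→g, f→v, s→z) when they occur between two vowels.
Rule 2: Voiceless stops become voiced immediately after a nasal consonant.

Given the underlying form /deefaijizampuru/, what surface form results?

deevaijizamburu

Rule 1 (intervocalic voicing): /f/ is a voiceless obstruent between vowels /e/ and /a/, so it voices to [v]. /deefaijizampuru/ → deevaijizampuru.
Rule 2 (post-nasal voicing): /p/ is a voiceless stop immediately after the nasal /m/, so it voices to [b]. /deevaijizampuru/ → deevaijizamburu.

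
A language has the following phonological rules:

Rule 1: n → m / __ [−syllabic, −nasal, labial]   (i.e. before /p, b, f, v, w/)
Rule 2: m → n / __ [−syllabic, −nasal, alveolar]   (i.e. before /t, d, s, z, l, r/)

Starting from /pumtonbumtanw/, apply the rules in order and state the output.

Rule 1 (nasal place assimilation): /n/ precedes the labial consonant /b/, so it assimilates in place to [m]. /n/ precedes the labial consonant /w/, so it assimilates in place to [m]. /pumtonbumtanw/ → pumtombumtamw.
Rule 2 (nasal place assimilation): /m/ precedes the alveolar consonant /t/, so it assimilates in place to [n]. /m/ precedes the alveolar consonant /t/, so it assimilates in place to [n]. /pumtombumtamw/ → puntombuntamw.

puntombuntamw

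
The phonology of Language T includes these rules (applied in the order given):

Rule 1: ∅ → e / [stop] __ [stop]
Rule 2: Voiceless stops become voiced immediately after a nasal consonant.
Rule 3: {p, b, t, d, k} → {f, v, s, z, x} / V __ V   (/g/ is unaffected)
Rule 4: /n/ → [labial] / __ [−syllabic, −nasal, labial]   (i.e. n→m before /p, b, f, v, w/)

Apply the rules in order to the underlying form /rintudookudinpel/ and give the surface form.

Rule 1 (stop-cluster e-epenthesis): no segment meets the environment; /rintudookudinpel/ is unchanged.
Rule 2 (post-nasal voicing): /t/ is a voiceless stop immediately after the nasal /n/, so it voices to [d]. /p/ is a voiceless stop immediately after the nasal /n/, so it voices to [b]. /rintudookudinpel/ → rindudookudinbel.
Rule 3 (intervocalic spirantization): /d/ is a stop between vowels /u/ and /o/, so it spirantizes to the fricative [z]. /k/ is a stop between vowels /o/ and /u/, so it spirantizes to the fricative [x]. /d/ is a stop between vowels /u/ and /i/, so it spirantizes to the fricative [z]. /rindudookudinbel/ → rinduzooxuzinbel.
Rule 4 (nasal place assimilation): /n/ precedes the labial consonant /b/, so it assimilates in place to [m]. /rinduzooxuzinbel/ → rinduzooxuzimbel.

rinduzooxuzimbel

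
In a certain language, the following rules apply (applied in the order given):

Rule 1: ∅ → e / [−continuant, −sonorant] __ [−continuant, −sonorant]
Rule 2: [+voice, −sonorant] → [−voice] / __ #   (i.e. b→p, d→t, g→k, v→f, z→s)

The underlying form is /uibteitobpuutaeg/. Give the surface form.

uibeteitobepuutaek

Rule 1 (stop-cluster e-epenthesis): /b/ and /t/ form a stop–stop cluster, so [e] is inserted between them. /b/ and /p/ form a stop–stop cluster, so [e] is inserted between them. /uibteitobpuutaeg/ → uibeteitobepuutaeg.
Rule 2 (final devoicing): /g/ is a voiced obstruent in word-final position, so it devoices to [k]. /uibeteitobepuutaeg/ → uibeteitobepuutaek.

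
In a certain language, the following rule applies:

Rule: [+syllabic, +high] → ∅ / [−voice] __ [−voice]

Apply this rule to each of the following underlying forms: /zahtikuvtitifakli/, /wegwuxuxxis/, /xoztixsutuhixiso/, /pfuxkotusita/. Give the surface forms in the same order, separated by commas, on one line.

/zahtikuvtitifakli/: /i/ is a high vowel flanked by voiceless consonants /t/ and /k/, so it deletes. /i/ is a high vowel flanked by voiceless consonants /t/ and /t/, so it deletes. /i/ is a high vowel flanked by voiceless consonants /t/ and /f/, so it deletes. → [zahtkuvttfakli].
/wegwuxuxxis/: /u/ is a high vowel flanked by voiceless consonants /x/ and /x/, so it deletes. /i/ is a high vowel flanked by voiceless consonants /x/ and /s/, so it deletes. → [wegwuxxxs].
/xoztixsutuhixiso/: /i/ is a high vowel flanked by voiceless consonants /t/ and /x/, so it deletes. /u/ is a high vowel flanked by voiceless consonants /s/ and /t/, so it deletes. /u/ is a high vowel flanked by voiceless consonants /t/ and /h/, so it deletes. /i/ is a high vowel flanked by voiceless consonants /h/ and /x/, so it deletes. /i/ is a high vowel flanked by voiceless consonants /x/ and /s/, so it deletes. → [xoztxsthxso].
/pfuxkotusita/: /u/ is a high vowel flanked by voiceless consonants /f/ and /x/, so it deletes. /u/ is a high vowel flanked by voiceless consonants /t/ and /s/, so it deletes. /i/ is a high vowel flanked by voiceless consonants /s/ and /t/, so it deletes. → [pfxkotsta].

zahtkuvttfakli, wegwuxxxs, xoztxsthxso, pfxkotsta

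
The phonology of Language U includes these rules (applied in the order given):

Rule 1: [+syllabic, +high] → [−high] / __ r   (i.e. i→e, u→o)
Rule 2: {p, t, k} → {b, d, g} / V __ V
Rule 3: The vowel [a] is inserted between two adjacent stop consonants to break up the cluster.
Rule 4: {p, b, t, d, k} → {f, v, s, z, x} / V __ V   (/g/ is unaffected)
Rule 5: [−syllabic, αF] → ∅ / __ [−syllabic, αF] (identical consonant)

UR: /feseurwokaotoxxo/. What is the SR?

Rule 1 (pre-rhotic lowering): /u/ is a high vowel immediately before /r/, so it lowers to [o]. /feseurwokaotoxxo/ → feseorwokaotoxxo.
Rule 2 (intervocalic voicing): /k/ is a voiceless stop between vowels /o/ and /a/, so it voices to [g]. /t/ is a voiceless stop between vowels /o/ and /o/, so it voices to [d]. /feseorwokaotoxxo/ → feseorwogaodoxxo.
Rule 3 (stop-cluster a-epenthesis): no segment meets the environment; /feseorwogaodoxxo/ is unchanged.
Rule 4 (intervocalic spirantization): /d/ is a stop between vowels /o/ and /o/, so it spirantizes to the fricative [z]. /feseorwogaodoxxo/ → feseorwogaozoxxo.
Rule 5 (degemination): /xx/ is a geminate; the first /x/ deletes. /feseorwogaozoxxo/ → feseorwogaozoxo.

feseorwogaozoxo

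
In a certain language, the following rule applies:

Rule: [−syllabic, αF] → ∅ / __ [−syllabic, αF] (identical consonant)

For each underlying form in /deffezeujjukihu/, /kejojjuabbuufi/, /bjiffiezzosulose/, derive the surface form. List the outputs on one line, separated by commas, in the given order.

defezeujukihu, kejojuabuufi, bjifiezosulose

/deffezeujjukihu/: /ff/ is a geminate; the first /f/ deletes. /jj/ is a geminate; the first /j/ deletes. → [defezeujukihu].
/kejojjuabbuufi/: /jj/ is a geminate; the first /j/ deletes. /bb/ is a geminate; the first /b/ deletes. → [kejojuabuufi].
/bjiffiezzosulose/: /ff/ is a geminate; the first /f/ deletes. /zz/ is a geminate; the first /z/ deletes. → [bjifiezosulose].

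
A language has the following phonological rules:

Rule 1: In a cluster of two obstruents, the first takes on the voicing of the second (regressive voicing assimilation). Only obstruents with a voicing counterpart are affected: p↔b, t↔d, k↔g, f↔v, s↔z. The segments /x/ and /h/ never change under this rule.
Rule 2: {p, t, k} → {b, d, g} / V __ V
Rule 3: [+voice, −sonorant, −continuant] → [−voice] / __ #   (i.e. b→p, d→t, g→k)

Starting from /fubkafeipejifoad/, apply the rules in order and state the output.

fupkafeibejifoat

Rule 1 (regressive voicing assimilation): /b/ precedes the voiceless obstruent /k/, so it devoices to [p] by assimilation. /fubkafeipejifoad/ → fupkafeipejifoad.
Rule 2 (intervocalic voicing): /p/ is a voiceless stop between vowels /i/ and /e/, so it voices to [b]. /fupkafeipejifoad/ → fupkafeibejifoad.
Rule 3 (final devoicing): /d/ is a voiced stop in word-final position, so it devoices to [t]. /fupkafeibejifoad/ → fupkafeibejifoat.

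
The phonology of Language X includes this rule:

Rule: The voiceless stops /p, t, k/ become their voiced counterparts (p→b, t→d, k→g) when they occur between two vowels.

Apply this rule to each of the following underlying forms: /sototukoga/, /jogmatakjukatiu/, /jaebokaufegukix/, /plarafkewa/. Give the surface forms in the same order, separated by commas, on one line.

/sototukoga/: /t/ is a voiceless stop between vowels /o/ and /o/, so it voices to [d]. /t/ is a voiceless stop between vowels /o/ and /u/, so it voices to [d]. /k/ is a voiceless stop between vowels /u/ and /o/, so it voices to [g]. → [sododugoga].
/jogmatakjukatiu/: /t/ is a voiceless stop between vowels /a/ and /a/, so it voices to [d]. /k/ is a voiceless stop between vowels /u/ and /a/, so it voices to [g]. /t/ is a voiceless stop between vowels /a/ and /i/, so it voices to [d]. → [jogmadakjugadiu].
/jaebokaufegukix/: /k/ is a voiceless stop between vowels /o/ and /a/, so it voices to [g]. /k/ is a voiceless stop between vowels /u/ and /i/, so it voices to [g]. → [jaebogaufegugix].
/plarafkewa/: the rule's environment is not met; surfaces unchanged as [plarafkewa].

sododugoga, jogmadakjugadiu, jaebogaufegugix, plarafkewa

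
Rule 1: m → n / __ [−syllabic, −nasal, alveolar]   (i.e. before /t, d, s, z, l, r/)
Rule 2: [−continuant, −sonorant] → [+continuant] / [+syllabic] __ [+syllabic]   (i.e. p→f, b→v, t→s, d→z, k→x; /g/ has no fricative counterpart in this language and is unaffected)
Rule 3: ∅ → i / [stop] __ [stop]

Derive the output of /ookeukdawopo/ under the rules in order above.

ooxeukidawofo

Rule 1 (nasal place assimilation): no segment meets the environment; /ookeukdawopo/ is unchanged.
Rule 2 (intervocalic spirantization): /k/ is a stop between vowels /o/ and /e/, so it spirantizes to the fricative [x]. /p/ is a stop between vowels /o/ and /o/, so it spirantizes to the fricative [f]. /ookeukdawopo/ → ooxeukdawofo.
Rule 3 (stop-cluster i-epenthesis): /k/ and /d/ form a stop–stop cluster, so [i] is inserted between them. /ooxeukdawofo/ → ooxeukidawofo.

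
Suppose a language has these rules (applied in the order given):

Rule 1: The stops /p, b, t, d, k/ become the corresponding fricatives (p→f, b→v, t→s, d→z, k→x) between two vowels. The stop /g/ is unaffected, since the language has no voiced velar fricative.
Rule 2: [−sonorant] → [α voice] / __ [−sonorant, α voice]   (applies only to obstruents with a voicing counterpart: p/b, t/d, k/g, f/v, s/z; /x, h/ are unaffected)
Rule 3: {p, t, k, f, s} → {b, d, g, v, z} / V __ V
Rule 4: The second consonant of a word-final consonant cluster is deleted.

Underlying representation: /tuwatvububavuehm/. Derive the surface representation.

tuwadvuvuvavueh

Rule 1 (intervocalic spirantization): /b/ is a stop between vowels /u/ and /u/, so it spirantizes to the fricative [v]. /b/ is a stop between vowels /u/ and /a/, so it spirantizes to the fricative [v]. /tuwatvububavuehm/ → tuwatvuvuvavuehm.
Rule 2 (regressive voicing assimilation): /t/ precedes the voiced obstruent /v/, so it voices to [d] by assimilation. /tuwatvuvuvavuehm/ → tuwadvuvuvavuehm.
Rule 3 (intervocalic voicing): no segment meets the environment; /tuwadvuvuvavuehm/ is unchanged.
Rule 4 (final cluster simplification): /m/ is the second consonant of a word-final cluster /hm/, so it deletes. /tuwadvuvuvavuehm/ → tuwadvuvuvavueh.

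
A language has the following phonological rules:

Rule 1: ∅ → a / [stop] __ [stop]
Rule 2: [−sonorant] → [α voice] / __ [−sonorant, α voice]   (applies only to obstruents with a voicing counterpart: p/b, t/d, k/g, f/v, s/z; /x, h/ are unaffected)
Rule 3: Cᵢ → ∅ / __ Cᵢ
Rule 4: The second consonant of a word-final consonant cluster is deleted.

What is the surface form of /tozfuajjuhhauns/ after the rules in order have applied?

tosfuajuhaun

Rule 1 (stop-cluster a-epenthesis): no segment meets the environment; /tozfuajjuhhauns/ is unchanged.
Rule 2 (regressive voicing assimilation): /z/ precedes the voiceless obstruent /f/, so it devoices to [s] by assimilation. /tozfuajjuhhauns/ → tosfuajjuhhauns.
Rule 3 (degemination): /jj/ is a geminate; the first /j/ deletes. /hh/ is a geminate; the first /h/ deletes. /tosfuajjuhhauns/ → tosfuajuhauns.
Rule 4 (final cluster simplification): /s/ is the second consonant of a word-final cluster /ns/, so it deletes. /tosfuajuhauns/ → tosfuajuhaun.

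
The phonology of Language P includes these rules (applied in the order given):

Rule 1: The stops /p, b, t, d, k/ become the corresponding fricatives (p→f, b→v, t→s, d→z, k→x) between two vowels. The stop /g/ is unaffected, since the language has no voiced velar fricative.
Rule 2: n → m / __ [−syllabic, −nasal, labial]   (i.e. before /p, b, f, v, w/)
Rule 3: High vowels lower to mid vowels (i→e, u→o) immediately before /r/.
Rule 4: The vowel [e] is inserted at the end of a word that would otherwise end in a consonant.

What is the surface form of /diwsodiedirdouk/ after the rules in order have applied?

Rule 1 (intervocalic spirantization): /d/ is a stop between vowels /o/ and /i/, so it spirantizes to the fricative [z]. /d/ is a stop between vowels /e/ and /i/, so it spirantizes to the fricative [z]. /diwsodiedirdouk/ → diwsoziezirdouk.
Rule 2 (nasal place assimilation): no segment meets the environment; /diwsoziezirdouk/ is unchanged.
Rule 3 (pre-rhotic lowering): /i/ is a high vowel immediately before /r/, so it lowers to [e]. /diwsoziezirdouk/ → diwsoziezerdouk.
Rule 4 (final e-epenthesis): the form ends in the consonant /k/, so [e] is inserted word-finally. /diwsoziezerdouk/ → diwsoziezerdouke.

diwsoziezerdouke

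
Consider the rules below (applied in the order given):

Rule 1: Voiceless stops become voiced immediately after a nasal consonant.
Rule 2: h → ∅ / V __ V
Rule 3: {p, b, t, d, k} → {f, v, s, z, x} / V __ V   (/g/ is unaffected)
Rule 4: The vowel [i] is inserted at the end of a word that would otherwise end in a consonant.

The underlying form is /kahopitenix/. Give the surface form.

kaofisenixi

Rule 1 (post-nasal voicing): no segment meets the environment; /kahopitenix/ is unchanged.
Rule 2 (intervocalic h-deletion): /h/ occurs between vowels /a/ and /o/, so it deletes. /kahopitenix/ → kaopitenix.
Rule 3 (intervocalic spirantization): /p/ is a stop between vowels /o/ and /i/, so it spirantizes to the fricative [f]. /t/ is a stop between vowels /i/ and /e/, so it spirantizes to the fricative [s]. /kaopitenix/ → kaofisenix.
Rule 4 (final i-epenthesis): the form ends in the consonant /x/, so [i] is inserted word-finally. /kaofisenix/ → kaofisenixi.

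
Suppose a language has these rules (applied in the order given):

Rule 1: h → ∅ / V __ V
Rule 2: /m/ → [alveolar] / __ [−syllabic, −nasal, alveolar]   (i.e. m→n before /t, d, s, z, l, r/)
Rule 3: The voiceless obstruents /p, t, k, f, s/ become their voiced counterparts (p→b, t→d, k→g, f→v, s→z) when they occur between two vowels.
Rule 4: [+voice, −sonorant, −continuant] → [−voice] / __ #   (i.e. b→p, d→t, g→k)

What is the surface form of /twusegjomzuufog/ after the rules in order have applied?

Rule 1 (intervocalic h-deletion): no segment meets the environment; /twusegjomzuufog/ is unchanged.
Rule 2 (nasal place assimilation): /m/ precedes the alveolar consonant /z/, so it assimilates in place to [n]. /twusegjomzuufog/ → twusegjonzuufog.
Rule 3 (intervocalic voicing): /s/ is a voiceless obstruent between vowels /u/ and /e/, so it voices to [z]. /f/ is a voiceless obstruent between vowels /u/ and /o/, so it voices to [v]. /twusegjonzuufog/ → twuzegjonzuuvog.
Rule 4 (final devoicing): /g/ is a voiced stop in word-final position, so it devoices to [k]. /twuzegjonzuuvog/ → twuzegjonzuuvok.

twuzegjonzuuvok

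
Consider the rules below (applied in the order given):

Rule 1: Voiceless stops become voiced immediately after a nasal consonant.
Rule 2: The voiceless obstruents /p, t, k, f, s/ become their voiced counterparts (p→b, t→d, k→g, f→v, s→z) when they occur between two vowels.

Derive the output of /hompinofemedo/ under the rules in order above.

Rule 1 (post-nasal voicing): /p/ is a voiceless stop immediately after the nasal /m/, so it voices to [b]. /hompinofemedo/ → hombinofemedo.
Rule 2 (intervocalic voicing): /f/ is a voiceless obstruent between vowels /o/ and /e/, so it voices to [v]. /hombinofemedo/ → hombinovemedo.

hombinovemedo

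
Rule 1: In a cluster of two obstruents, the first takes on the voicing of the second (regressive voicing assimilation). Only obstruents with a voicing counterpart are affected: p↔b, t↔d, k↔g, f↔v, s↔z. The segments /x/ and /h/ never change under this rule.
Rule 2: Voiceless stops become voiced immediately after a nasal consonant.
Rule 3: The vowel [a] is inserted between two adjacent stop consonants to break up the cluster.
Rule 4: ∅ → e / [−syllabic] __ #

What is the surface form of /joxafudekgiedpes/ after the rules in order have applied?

joxafudegagietapese

Rule 1 (regressive voicing assimilation): /k/ precedes the voiced obstruent /g/, so it voices to [g] by assimilation. /d/ precedes the voiceless obstruent /p/, so it devoices to [t] by assimilation. /joxafudekgiedpes/ → joxafudeggietpes.
Rule 2 (post-nasal voicing): no segment meets the environment; /joxafudeggietpes/ is unchanged.
Rule 3 (stop-cluster a-epenthesis): /g/ and /g/ form a stop–stop cluster, so [a] is inserted between them. /t/ and /p/ form a stop–stop cluster, so [a] is inserted between them. /joxafudeggietpes/ → joxafudegagietapes.
Rule 4 (final e-epenthesis): the form ends in the consonant /s/, so [e] is inserted word-finally. /joxafudegagietapes/ → joxafudegagietapese.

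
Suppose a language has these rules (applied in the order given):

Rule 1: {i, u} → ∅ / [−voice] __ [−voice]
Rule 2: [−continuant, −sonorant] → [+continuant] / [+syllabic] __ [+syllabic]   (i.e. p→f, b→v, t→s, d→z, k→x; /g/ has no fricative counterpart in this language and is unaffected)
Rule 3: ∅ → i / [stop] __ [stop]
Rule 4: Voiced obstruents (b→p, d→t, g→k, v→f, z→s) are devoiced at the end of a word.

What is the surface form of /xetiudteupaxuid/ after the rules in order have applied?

Rule 1 (high vowel syncope): no segment meets the environment; /xetiudteupaxuid/ is unchanged.
Rule 2 (intervocalic spirantization): /t/ is a stop between vowels /e/ and /i/, so it spirantizes to the fricative [s]. /p/ is a stop between vowels /u/ and /a/, so it spirantizes to the fricative [f]. /xetiudteupaxuid/ → xesiudteufaxuid.
Rule 3 (stop-cluster i-epenthesis): /d/ and /t/ form a stop–stop cluster, so [i] is inserted between them. /xesiudteufaxuid/ → xesiuditeufaxuid.
Rule 4 (final devoicing): /d/ is a voiced obstruent in word-final position, so it devoices to [t]. /xesiuditeufaxuid/ → xesiuditeufaxuit.

xesiuditeufaxuit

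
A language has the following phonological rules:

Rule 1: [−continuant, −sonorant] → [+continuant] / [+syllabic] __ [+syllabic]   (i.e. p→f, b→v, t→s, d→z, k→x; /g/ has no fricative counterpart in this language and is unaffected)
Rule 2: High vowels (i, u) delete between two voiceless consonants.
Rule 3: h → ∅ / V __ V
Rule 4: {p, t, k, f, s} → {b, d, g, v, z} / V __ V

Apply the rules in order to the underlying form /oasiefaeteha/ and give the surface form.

Rule 1 (intervocalic spirantization): /t/ is a stop between vowels /e/ and /e/, so it spirantizes to the fricative [s]. /oasiefaeteha/ → oasiefaeseha.
Rule 2 (high vowel syncope): no segment meets the environment; /oasiefaeseha/ is unchanged.
Rule 3 (intervocalic h-deletion): /h/ occurs between vowels /e/ and /a/, so it deletes. /oasiefaeseha/ → oasiefaesea.
Rule 4 (intervocalic voicing): /s/ is a voiceless obstruent between vowels /a/ and /i/, so it voices to [z]. /f/ is a voiceless obstruent between vowels /e/ and /a/, so it voices to [v]. /s/ is a voiceless obstruent between vowels /e/ and /e/, so it voices to [z]. /oasiefaesea/ → oazievaezea.

oazievaezea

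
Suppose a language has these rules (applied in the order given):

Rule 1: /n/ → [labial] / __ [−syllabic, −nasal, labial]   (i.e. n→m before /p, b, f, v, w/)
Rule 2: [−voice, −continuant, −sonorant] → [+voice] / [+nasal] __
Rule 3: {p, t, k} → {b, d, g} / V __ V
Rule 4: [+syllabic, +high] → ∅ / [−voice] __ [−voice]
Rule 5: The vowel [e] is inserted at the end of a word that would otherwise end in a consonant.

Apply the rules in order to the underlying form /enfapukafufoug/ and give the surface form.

Rule 1 (nasal place assimilation): /n/ precedes the labial consonant /f/, so it assimilates in place to [m]. /enfapukafufoug/ → emfapukafufoug.
Rule 2 (post-nasal voicing): no segment meets the environment; /emfapukafufoug/ is unchanged.
Rule 3 (intervocalic voicing): /p/ is a voiceless stop between vowels /a/ and /u/, so it voices to [b]. /k/ is a voiceless stop between vowels /u/ and /a/, so it voices to [g]. /emfapukafufoug/ → emfabugafufoug.
Rule 4 (high vowel syncope): /u/ is a high vowel flanked by voiceless consonants /f/ and /f/, so it deletes. /emfabugafufoug/ → emfabugaffoug.
Rule 5 (final e-epenthesis): the form ends in the consonant /g/, so [e] is inserted word-finally. /emfabugaffoug/ → emfabugaffouge.

emfabugaffouge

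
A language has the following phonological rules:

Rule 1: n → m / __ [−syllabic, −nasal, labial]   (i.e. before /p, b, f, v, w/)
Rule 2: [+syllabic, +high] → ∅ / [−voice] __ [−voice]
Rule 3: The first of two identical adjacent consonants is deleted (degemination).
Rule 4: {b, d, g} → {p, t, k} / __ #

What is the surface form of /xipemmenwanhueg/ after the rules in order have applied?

xpememwanhuek

Rule 1 (nasal place assimilation): /n/ precedes the labial consonant /w/, so it assimilates in place to [m]. /xipemmenwanhueg/ → xipemmemwanhueg.
Rule 2 (high vowel syncope): /i/ is a high vowel flanked by voiceless consonants /x/ and /p/, so it deletes. /xipemmemwanhueg/ → xpemmemwanhueg.
Rule 3 (degemination): /mm/ is a geminate; the first /m/ deletes. /xpemmemwanhueg/ → xpememwanhueg.
Rule 4 (final devoicing): /g/ is a voiced stop in word-final position, so it devoices to [k]. /xpememwanhueg/ → xpememwanhuek.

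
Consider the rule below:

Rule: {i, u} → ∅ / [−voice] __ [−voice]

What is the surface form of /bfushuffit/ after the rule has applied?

bfshfft

/u/ is a high vowel flanked by voiceless consonants /f/ and /s/, so it deletes.
/u/ is a high vowel flanked by voiceless consonants /h/ and /f/, so it deletes.
/i/ is a high vowel flanked by voiceless consonants /f/ and /t/, so it deletes.
Surface form: [bfshfft].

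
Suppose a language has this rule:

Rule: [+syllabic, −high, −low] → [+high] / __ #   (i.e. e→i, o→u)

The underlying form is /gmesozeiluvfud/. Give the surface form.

gmesozeiluvfud

No segment of /gmesozeiluvfud/ meets the structural description of the rule, so the form surfaces unchanged.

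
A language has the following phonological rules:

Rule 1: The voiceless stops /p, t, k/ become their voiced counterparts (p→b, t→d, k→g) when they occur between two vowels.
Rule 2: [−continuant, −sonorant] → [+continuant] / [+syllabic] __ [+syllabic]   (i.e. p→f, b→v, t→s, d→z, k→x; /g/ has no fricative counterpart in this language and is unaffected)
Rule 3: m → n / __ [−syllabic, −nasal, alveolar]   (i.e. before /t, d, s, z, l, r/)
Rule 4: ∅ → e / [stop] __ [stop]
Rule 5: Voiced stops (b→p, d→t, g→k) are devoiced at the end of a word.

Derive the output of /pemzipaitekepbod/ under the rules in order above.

penzivaizegepebot

Rule 1 (intervocalic voicing): /p/ is a voiceless stop between vowels /i/ and /a/, so it voices to [b]. /t/ is a voiceless stop between vowels /i/ and /e/, so it voices to [d]. /k/ is a voiceless stop between vowels /e/ and /e/, so it voices to [g]. /pemzipaitekepbod/ → pemzibaidegepbod.
Rule 2 (intervocalic spirantization): /b/ is a stop between vowels /i/ and /a/, so it spirantizes to the fricative [v]. /d/ is a stop between vowels /i/ and /e/, so it spirantizes to the fricative [z]. /pemzibaidegepbod/ → pemzivaizegepbod.
Rule 3 (nasal place assimilation): /m/ precedes the alveolar consonant /z/, so it assimilates in place to [n]. /pemzivaizegepbod/ → penzivaizegepbod.
Rule 4 (stop-cluster e-epenthesis): /p/ and /b/ form a stop–stop cluster, so [e] is inserted between them. /penzivaizegepbod/ → penzivaizegepebod.
Rule 5 (final devoicing): /d/ is a voiced stop in word-final position, so it devoices to [t]. /penzivaizegepebod/ → penzivaizegepebot.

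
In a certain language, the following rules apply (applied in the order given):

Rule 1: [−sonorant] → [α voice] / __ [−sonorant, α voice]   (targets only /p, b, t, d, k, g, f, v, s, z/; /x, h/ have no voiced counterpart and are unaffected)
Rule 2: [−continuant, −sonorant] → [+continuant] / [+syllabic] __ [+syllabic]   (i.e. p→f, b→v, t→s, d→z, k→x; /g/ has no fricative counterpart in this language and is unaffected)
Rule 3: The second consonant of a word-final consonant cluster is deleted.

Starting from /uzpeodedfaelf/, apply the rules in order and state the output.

Rule 1 (regressive voicing assimilation): /z/ precedes the voiceless obstruent /p/, so it devoices to [s] by assimilation. /d/ precedes the voiceless obstruent /f/, so it devoices to [t] by assimilation. /uzpeodedfaelf/ → uspeodetfaelf.
Rule 2 (intervocalic spirantization): /d/ is a stop between vowels /o/ and /e/, so it spirantizes to the fricative [z]. /uspeodetfaelf/ → uspeozetfaelf.
Rule 3 (final cluster simplification): /f/ is the second consonant of a word-final cluster /lf/, so it deletes. /uspeozetfaelf/ → uspeozetfael.

uspeozetfael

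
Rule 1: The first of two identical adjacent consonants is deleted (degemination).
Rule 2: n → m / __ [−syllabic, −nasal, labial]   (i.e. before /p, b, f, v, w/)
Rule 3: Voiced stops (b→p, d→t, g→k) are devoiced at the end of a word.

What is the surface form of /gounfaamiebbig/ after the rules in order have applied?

Rule 1 (degemination): /bb/ is a geminate; the first /b/ deletes. /gounfaamiebbig/ → gounfaamiebig.
Rule 2 (nasal place assimilation): /n/ precedes the labial consonant /f/, so it assimilates in place to [m]. /gounfaamiebig/ → goumfaamiebig.
Rule 3 (final devoicing): /g/ is a voiced stop in word-final position, so it devoices to [k]. /goumfaamiebig/ → goumfaamiebik.

goumfaamiebik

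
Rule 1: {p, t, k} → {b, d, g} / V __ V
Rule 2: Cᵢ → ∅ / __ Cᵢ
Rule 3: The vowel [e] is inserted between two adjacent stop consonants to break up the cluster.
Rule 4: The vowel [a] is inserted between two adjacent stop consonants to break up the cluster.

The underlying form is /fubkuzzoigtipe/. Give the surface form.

Rule 1 (intervocalic voicing): /p/ is a voiceless stop between vowels /i/ and /e/, so it voices to [b]. /fubkuzzoigtipe/ → fubkuzzoigtibe.
Rule 2 (degemination): /zz/ is a geminate; the first /z/ deletes. /fubkuzzoigtibe/ → fubkuzoigtibe.
Rule 3 (stop-cluster e-epenthesis): /b/ and /k/ form a stop–stop cluster, so [e] is inserted between them. /g/ and /t/ form a stop–stop cluster, so [e] is inserted between them. /fubkuzoigtibe/ → fubekuzoigetibe.
Rule 4 (stop-cluster a-epenthesis): no segment meets the environment; /fubekuzoigetibe/ is unchanged.

fubekuzoigetibe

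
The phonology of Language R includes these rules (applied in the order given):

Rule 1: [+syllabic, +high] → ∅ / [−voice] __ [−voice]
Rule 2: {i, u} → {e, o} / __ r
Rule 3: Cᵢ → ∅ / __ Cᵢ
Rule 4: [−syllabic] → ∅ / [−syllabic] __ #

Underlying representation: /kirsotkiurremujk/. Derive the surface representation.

kersotkioremuj

Rule 1 (high vowel syncope): no segment meets the environment; /kirsotkiurremujk/ is unchanged.
Rule 2 (pre-rhotic lowering): /i/ is a high vowel immediately before /r/, so it lowers to [e]. /u/ is a high vowel immediately before /r/, so it lowers to [o]. /kirsotkiurremujk/ → kersotkiorremujk.
Rule 3 (degemination): /rr/ is a geminate; the first /r/ deletes. /kersotkiorremujk/ → kersotkioremujk.
Rule 4 (final cluster simplification): /k/ is the second consonant of a word-final cluster /jk/, so it deletes. /kersotkioremujk/ → kersotkioremuj.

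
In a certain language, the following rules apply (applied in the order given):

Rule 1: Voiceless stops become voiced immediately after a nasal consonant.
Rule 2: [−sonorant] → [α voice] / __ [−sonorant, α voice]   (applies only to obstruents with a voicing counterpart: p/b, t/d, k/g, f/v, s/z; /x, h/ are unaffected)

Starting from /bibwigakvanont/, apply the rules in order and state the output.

Rule 1 (post-nasal voicing): /t/ is a voiceless stop immediately after the nasal /n/, so it voices to [d]. /bibwigakvanont/ → bibwigakvanond.
Rule 2 (regressive voicing assimilation): /k/ precedes the voiced obstruent /v/, so it voices to [g] by assimilation. /bibwigakvanond/ → bibwigagvanond.

bibwigagvanond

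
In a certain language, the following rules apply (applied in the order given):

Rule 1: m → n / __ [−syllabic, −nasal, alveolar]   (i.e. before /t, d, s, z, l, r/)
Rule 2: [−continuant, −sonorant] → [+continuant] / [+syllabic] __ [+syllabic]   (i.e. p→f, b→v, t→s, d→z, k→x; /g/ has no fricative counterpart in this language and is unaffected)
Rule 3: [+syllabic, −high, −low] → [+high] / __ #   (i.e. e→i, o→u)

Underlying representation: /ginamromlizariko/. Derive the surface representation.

Rule 1 (nasal place assimilation): /m/ precedes the alveolar consonant /r/, so it assimilates in place to [n]. /m/ precedes the alveolar consonant /l/, so it assimilates in place to [n]. /ginamromlizariko/ → ginanronlizariko.
Rule 2 (intervocalic spirantization): /k/ is a stop between vowels /i/ and /o/, so it spirantizes to the fricative [x]. /ginanronlizariko/ → ginanronlizarixo.
Rule 3 (final vowel raising): /o/ is a mid vowel in word-final position, so it raises to [u]. /ginanronlizarixo/ → ginanronlizarixu.

ginanronlizarixu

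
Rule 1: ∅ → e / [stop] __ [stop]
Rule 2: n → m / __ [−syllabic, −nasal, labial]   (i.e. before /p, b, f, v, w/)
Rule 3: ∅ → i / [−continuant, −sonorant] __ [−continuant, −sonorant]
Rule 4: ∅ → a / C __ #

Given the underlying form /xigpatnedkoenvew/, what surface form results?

xigepatnedekoemvewa

Rule 1 (stop-cluster e-epenthesis): /g/ and /p/ form a stop–stop cluster, so [e] is inserted between them. /d/ and /k/ form a stop–stop cluster, so [e] is inserted between them. /xigpatnedkoenvew/ → xigepatnedekoenvew.
Rule 2 (nasal place assimilation): /n/ precedes the labial consonant /v/, so it assimilates in place to [m]. /xigepatnedekoenvew/ → xigepatnedekoemvew.
Rule 3 (stop-cluster i-epenthesis): no segment meets the environment; /xigepatnedekoemvew/ is unchanged.
Rule 4 (final a-epenthesis): the form ends in the consonant /w/, so [a] is inserted word-finally. /xigepatnedekoemvew/ → xigepatnedekoemvewa.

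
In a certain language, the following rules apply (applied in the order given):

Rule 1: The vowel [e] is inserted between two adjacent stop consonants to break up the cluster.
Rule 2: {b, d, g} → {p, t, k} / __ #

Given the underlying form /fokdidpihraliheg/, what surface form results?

Rule 1 (stop-cluster e-epenthesis): /k/ and /d/ form a stop–stop cluster, so [e] is inserted between them. /d/ and /p/ form a stop–stop cluster, so [e] is inserted between them. /fokdidpihraliheg/ → fokedidepihraliheg.
Rule 2 (final devoicing): /g/ is a voiced stop in word-final position, so it devoices to [k]. /fokedidepihraliheg/ → fokedidepihralihek.

fokedidepihralihek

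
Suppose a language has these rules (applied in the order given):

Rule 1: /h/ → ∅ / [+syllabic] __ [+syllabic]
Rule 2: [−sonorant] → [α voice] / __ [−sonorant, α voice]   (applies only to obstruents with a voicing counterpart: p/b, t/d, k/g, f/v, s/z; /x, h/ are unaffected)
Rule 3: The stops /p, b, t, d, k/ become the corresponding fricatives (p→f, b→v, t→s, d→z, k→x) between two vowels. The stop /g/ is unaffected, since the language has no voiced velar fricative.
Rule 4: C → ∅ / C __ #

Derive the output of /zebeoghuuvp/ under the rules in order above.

zeveokhuuf

Rule 1 (intervocalic h-deletion): no segment meets the environment; /zebeoghuuvp/ is unchanged.
Rule 2 (regressive voicing assimilation): /g/ precedes the voiceless obstruent /h/, so it devoices to [k] by assimilation. /v/ precedes the voiceless obstruent /p/, so it devoices to [f] by assimilation. /zebeoghuuvp/ → zebeokhuufp.
Rule 3 (intervocalic spirantization): /b/ is a stop between vowels /e/ and /e/, so it spirantizes to the fricative [v]. /zebeokhuufp/ → zeveokhuufp.
Rule 4 (final cluster simplification): /p/ is the second consonant of a word-final cluster /fp/, so it deletes. /zeveokhuufp/ → zeveokhuuf.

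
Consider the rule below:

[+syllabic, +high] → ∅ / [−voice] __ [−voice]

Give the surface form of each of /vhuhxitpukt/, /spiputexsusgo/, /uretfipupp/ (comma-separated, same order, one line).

/vhuhxitpukt/: /u/ is a high vowel flanked by voiceless consonants /h/ and /h/, so it deletes. /i/ is a high vowel flanked by voiceless consonants /x/ and /t/, so it deletes. /u/ is a high vowel flanked by voiceless consonants /p/ and /k/, so it deletes. → [vhhxtpkt].
/spiputexsusgo/: /i/ is a high vowel flanked by voiceless consonants /p/ and /p/, so it deletes. /u/ is a high vowel flanked by voiceless consonants /p/ and /t/, so it deletes. /u/ is a high vowel flanked by voiceless consonants /s/ and /s/, so it deletes. → [spptexssgo].
/uretfipupp/: /i/ is a high vowel flanked by voiceless consonants /f/ and /p/, so it deletes. /u/ is a high vowel flanked by voiceless consonants /p/ and /p/, so it deletes. → [uretfppp].

vhhxtpkt, spptexssgo, uretfppp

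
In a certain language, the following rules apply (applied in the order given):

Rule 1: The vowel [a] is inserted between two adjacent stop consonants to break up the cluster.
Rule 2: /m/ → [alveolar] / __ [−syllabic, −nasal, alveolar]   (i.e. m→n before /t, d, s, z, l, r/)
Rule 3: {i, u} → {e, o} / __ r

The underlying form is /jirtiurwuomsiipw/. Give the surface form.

Rule 1 (stop-cluster a-epenthesis): no segment meets the environment; /jirtiurwuomsiipw/ is unchanged.
Rule 2 (nasal place assimilation): /m/ precedes the alveolar consonant /s/, so it assimilates in place to [n]. /jirtiurwuomsiipw/ → jirtiurwuonsiipw.
Rule 3 (pre-rhotic lowering): /i/ is a high vowel immediately before /r/, so it lowers to [e]. /u/ is a high vowel immediately before /r/, so it lowers to [o]. /jirtiurwuonsiipw/ → jertiorwuonsiipw.

jertiorwuonsiipw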